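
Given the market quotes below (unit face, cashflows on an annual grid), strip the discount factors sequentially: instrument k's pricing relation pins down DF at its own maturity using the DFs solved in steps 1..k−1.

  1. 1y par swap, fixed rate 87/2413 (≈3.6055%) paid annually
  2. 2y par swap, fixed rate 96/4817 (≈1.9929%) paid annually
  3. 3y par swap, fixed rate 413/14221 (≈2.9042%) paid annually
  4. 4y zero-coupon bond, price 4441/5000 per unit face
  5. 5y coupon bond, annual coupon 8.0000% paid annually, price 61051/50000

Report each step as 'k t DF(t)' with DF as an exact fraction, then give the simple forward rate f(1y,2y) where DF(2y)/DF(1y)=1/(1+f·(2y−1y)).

1 1 2413/2500
2 2 601/625
3 3 4587/5000
4 4 4441/5000
5 5 8541/10000
f(1y,2y) = ((2413/2500)/(601/625) − 1)/(1) = 9/2404 ≈ 0.3744%

step 1 [1y] swap r/1=87/2413: DF=(1 − 87/2413·(0))/(1+87/2413) = 2413/2500 ≈ 0.965200
step 2 [2y] swap r/1=96/4817: DF=(1 − 96/4817·(0.965200))/(1+96/4817) = 601/625 ≈ 0.961600
step 3 [3y] swap r/1=413/14221: DF=(1 − 413/14221·(0.965200+0.961600))/(1+413/14221) = 4587/5000 ≈ 0.917400
step 4 [4y] zero: DF = P = 4441/5000 ≈ 0.888200
step 5 [5y] bond c/1=2/25: DF=(61051/50000 − 2/25·(0.965200+0.961600+0.917400+0.888200))/(1+2/25) = 8541/10000 ≈ 0.854100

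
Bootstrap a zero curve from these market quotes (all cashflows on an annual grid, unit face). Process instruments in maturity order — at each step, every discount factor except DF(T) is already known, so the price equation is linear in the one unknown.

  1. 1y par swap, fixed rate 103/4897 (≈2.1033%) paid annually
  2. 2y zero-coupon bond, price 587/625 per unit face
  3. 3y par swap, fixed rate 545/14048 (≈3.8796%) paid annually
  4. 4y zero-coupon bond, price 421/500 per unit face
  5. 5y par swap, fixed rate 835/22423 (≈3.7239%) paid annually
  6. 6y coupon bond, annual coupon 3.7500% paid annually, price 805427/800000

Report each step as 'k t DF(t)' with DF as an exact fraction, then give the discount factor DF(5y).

1 1 4897/5000
2 2 587/625
3 3 891/1000
4 4 421/500
5 5 833/1000
6 6 8083/10000
DF(5y) = 833/1000 ≈ 0.833000

step 1 [1y] swap r/1=103/4897: DF=(1 − 103/4897·(0))/(1+103/4897) = 4897/5000 ≈ 0.979400
step 2 [2y] zero: DF = P = 587/625 ≈ 0.939200
step 3 [3y] swap r/1=545/14048: DF=(1 − 545/14048·(0.979400+0.939200))/(1+545/14048) = 891/1000 ≈ 0.891000
step 4 [4y] zero: DF = P = 421/500 ≈ 0.842000
step 5 [5y] swap r/1=835/22423: DF=(1 − 835/22423·(0.979400+0.939200+0.891000+0.842000))/(1+835/22423) = 833/1000 ≈ 0.833000
step 6 [6y] bond c/1=3/80: DF=(805427/800000 − 3/80·(0.979400+0.939200+0.891000+0.842000+0.833000))/(1+3/80) = 8083/10000 ≈ 0.808300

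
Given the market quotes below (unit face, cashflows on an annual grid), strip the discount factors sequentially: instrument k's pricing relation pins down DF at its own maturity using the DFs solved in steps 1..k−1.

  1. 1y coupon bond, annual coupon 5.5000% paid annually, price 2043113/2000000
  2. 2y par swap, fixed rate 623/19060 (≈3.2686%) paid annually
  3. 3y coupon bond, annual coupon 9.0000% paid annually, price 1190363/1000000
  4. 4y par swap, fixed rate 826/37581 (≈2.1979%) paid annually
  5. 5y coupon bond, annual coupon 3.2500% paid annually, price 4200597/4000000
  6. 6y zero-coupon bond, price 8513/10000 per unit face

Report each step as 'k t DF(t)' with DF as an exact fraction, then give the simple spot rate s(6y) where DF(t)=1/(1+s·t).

1 1 9683/10000
2 2 9377/10000
3 3 9347/10000
4 4 4587/5000
5 5 2247/2500
6 6 8513/10000
s(6y) = (1/(8513/10000) − 1)/(6) = 1487/51078 ≈ 2.9112%

step 1 [1y] bond c/1=11/200: DF=(2043113/2000000 − 11/200·(0))/(1+11/200) = 9683/10000 ≈ 0.968300
step 2 [2y] swap r/1=623/19060: DF=(1 − 623/19060·(0.968300))/(1+623/19060) = 9377/10000 ≈ 0.937700
step 3 [3y] bond c/1=9/100: DF=(1190363/1000000 − 9/100·(0.968300+0.937700))/(1+9/100) = 9347/10000 ≈ 0.934700
step 4 [4y] swap r/1=826/37581: DF=(1 − 826/37581·(0.968300+0.937700+0.934700))/(1+826/37581) = 4587/5000 ≈ 0.917400
step 5 [5y] bond c/1=13/400: DF=(4200597/4000000 − 13/400·(0.968300+0.937700+0.934700+0.917400))/(1+13/400) = 2247/2500 ≈ 0.898800
step 6 [6y] zero: DF = P = 8513/10000 ≈ 0.851300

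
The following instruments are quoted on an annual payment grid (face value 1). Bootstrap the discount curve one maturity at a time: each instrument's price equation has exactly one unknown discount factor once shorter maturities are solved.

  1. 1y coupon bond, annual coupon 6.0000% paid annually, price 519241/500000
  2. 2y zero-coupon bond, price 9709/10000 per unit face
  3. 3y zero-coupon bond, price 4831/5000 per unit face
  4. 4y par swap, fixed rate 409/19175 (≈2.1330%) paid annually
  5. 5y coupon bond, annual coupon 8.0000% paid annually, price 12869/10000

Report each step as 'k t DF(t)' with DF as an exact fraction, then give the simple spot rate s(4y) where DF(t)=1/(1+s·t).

1 1 9797/10000
2 2 9709/10000
3 3 4831/5000
4 4 4591/5000
5 5 363/400
s(4y) = (1/(4591/5000) − 1)/(4) = 409/18364 ≈ 2.2272%

step 1 [1y] bond c/1=3/50: DF=(519241/500000 − 3/50·(0))/(1+3/50) = 9797/10000 ≈ 0.979700
step 2 [2y] zero: DF = P = 9709/10000 ≈ 0.970900
step 3 [3y] zero: DF = P = 4831/5000 ≈ 0.966200
step 4 [4y] swap r/1=409/19175: DF=(1 − 409/19175·(0.979700+0.970900+0.966200))/(1+409/19175) = 4591/5000 ≈ 0.918200
step 5 [5y] bond c/1=2/25: DF=(12869/10000 − 2/25·(0.979700+0.970900+0.966200+0.918200))/(1+2/25) = 363/400 ≈ 0.907500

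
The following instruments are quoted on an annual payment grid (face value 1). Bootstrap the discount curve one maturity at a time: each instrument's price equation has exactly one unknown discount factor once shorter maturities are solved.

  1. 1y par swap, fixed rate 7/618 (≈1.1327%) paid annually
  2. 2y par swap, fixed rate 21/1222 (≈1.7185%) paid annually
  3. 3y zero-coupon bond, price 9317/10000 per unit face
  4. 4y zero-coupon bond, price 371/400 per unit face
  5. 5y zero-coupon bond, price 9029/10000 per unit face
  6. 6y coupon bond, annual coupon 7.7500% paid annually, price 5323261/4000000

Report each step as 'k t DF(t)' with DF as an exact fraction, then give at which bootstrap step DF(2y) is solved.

1 1 618/625
2 2 604/625
3 3 9317/10000
4 4 371/400
5 5 9029/10000
6 6 4479/5000
DF(2y) is solved at step 2

step 1 [1y] swap r/1=7/618: DF=(1 − 7/618·(0))/(1+7/618) = 618/625 ≈ 0.988800
step 2 [2y] swap r/1=21/1222: DF=(1 − 21/1222·(0.988800))/(1+21/1222) = 604/625 ≈ 0.966400
step 3 [3y] zero: DF = P = 9317/10000 ≈ 0.931700
step 4 [4y] zero: DF = P = 371/400 ≈ 0.927500
step 5 [5y] zero: DF = P = 9029/10000 ≈ 0.902900
step 6 [6y] bond c/1=31/400: DF=(5323261/4000000 − 31/400·(0.988800+0.966400+0.931700+0.927500+0.902900))/(1+31/400) = 4479/5000 ≈ 0.895800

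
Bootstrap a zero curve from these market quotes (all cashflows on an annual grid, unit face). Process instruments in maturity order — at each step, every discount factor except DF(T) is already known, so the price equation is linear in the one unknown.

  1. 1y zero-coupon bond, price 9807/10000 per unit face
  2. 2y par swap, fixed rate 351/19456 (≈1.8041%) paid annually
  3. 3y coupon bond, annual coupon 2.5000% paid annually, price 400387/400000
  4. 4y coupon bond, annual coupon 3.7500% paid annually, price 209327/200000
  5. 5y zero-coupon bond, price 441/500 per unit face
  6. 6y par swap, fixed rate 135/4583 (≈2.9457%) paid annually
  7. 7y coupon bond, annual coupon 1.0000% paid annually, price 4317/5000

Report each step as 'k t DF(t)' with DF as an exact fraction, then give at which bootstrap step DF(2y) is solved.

1 1 9807/10000
2 2 9649/10000
3 3 9291/10000
4 4 9049/10000
5 5 441/500
6 6 419/500
7 7 2001/2500
DF(2y) is solved at step 2

step 1 [1y] zero: DF = P = 9807/10000 ≈ 0.980700
step 2 [2y] swap r/1=351/19456: DF=(1 − 351/19456·(0.980700))/(1+351/19456) = 9649/10000 ≈ 0.964900
step 3 [3y] bond c/1=1/40: DF=(400387/400000 − 1/40·(0.980700+0.964900))/(1+1/40) = 9291/10000 ≈ 0.929100
step 4 [4y] bond c/1=3/80: DF=(209327/200000 − 3/80·(0.980700+0.964900+0.929100))/(1+3/80) = 9049/10000 ≈ 0.904900
step 5 [5y] zero: DF = P = 441/500 ≈ 0.882000
step 6 [6y] swap r/1=135/4583: DF=(1 − 135/4583·(0.980700+0.964900+0.929100+0.904900+0.882000))/(1+135/4583) = 419/500 ≈ 0.838000
step 7 [7y] bond c/1=1/100: DF=(4317/5000 − 1/100·(0.980700+0.964900+0.929100+0.904900+0.882000+0.838000))/(1+1/100) = 2001/2500 ≈ 0.800400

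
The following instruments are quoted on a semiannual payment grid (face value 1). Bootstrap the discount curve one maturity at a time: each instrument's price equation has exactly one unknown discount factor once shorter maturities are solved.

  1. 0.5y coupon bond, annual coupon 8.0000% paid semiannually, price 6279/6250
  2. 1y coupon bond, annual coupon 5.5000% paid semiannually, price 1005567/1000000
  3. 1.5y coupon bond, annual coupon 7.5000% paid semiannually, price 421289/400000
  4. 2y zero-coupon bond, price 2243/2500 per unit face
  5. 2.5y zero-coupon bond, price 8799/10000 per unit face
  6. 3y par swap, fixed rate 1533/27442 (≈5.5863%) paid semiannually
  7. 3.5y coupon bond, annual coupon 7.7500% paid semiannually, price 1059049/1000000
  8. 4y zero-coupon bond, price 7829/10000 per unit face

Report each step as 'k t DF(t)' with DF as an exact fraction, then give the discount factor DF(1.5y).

step 1 [0.5y] bond c/2=1/25: DF=(6279/6250 − 1/25·(0))/(1+1/25) = 483/500 ≈ 0.966000
step 2 [1y] bond c/2=11/400: DF=(1005567/1000000 − 11/400·(0.966000))/(1+11/400) = 1191/1250 ≈ 0.952800
step 3 [1.5y] bond c/2=3/80: DF=(421289/400000 − 3/80·(0.966000+0.952800))/(1+3/80) = 4729/5000 ≈ 0.945800
step 4 [2y] zero: DF = P = 2243/2500 ≈ 0.897200
step 5 [2.5y] zero: DF = P = 8799/10000 ≈ 0.879900
step 6 [3y] swap r/2=1533/54884: DF=(1 − 1533/54884·(0.966000+0.952800+0.945800+0.897200+0.879900))/(1+1533/54884) = 8467/10000 ≈ 0.846700
step 7 [3.5y] bond c/2=31/800: DF=(1059049/1000000 − 31/800·(0.966000+0.952800+0.945800+0.897200+0.879900+0.846700))/(1+31/800) = 2037/2500 ≈ 0.814800
step 8 [4y] zero: DF = P = 7829/10000 ≈ 0.782900

1 1/2 483/500
2 1 1191/1250
3 3/2 4729/5000
4 2 2243/2500
5 5/2 8799/10000
6 3 8467/10000
7 7/2 2037/2500
8 4 7829/10000
DF(1.5y) = 4729/5000 ≈ 0.945800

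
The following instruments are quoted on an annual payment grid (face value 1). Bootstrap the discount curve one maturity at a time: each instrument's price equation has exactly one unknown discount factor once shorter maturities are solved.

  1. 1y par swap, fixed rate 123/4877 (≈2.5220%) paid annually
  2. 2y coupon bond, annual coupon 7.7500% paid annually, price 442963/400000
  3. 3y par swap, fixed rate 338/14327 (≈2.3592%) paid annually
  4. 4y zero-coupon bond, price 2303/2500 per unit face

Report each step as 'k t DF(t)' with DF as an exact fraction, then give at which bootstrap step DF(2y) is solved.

1 1 4877/5000
2 2 1197/1250
3 3 2331/2500
4 4 2303/2500
DF(2y) is solved at step 2

step 1 [1y] swap r/1=123/4877: DF=(1 − 123/4877·(0))/(1+123/4877) = 4877/5000 ≈ 0.975400
step 2 [2y] bond c/1=31/400: DF=(442963/400000 − 31/400·(0.975400))/(1+31/400) = 1197/1250 ≈ 0.957600
step 3 [3y] swap r/1=338/14327: DF=(1 − 338/14327·(0.975400+0.957600))/(1+338/14327) = 2331/2500 ≈ 0.932400
step 4 [4y] zero: DF = P = 2303/2500 ≈ 0.921200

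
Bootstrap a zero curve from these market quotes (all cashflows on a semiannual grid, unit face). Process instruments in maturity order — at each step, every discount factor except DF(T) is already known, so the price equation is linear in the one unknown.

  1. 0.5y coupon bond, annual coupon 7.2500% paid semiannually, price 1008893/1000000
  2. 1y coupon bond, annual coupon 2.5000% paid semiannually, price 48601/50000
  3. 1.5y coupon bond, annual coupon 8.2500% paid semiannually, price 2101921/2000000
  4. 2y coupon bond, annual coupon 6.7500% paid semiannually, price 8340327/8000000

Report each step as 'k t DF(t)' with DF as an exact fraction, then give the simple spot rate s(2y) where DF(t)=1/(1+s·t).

1 1/2 1217/1250
2 1 237/250
3 3/2 2333/2500
4 2 9153/10000
s(2y) = (1/(9153/10000) − 1)/(2) = 847/18306 ≈ 4.6269%

step 1 [0.5y] bond c/2=29/800: DF=(1008893/1000000 − 29/800·(0))/(1+29/800) = 1217/1250 ≈ 0.973600
step 2 [1y] bond c/2=1/80: DF=(48601/50000 − 1/80·(0.973600))/(1+1/80) = 237/250 ≈ 0.948000
step 3 [1.5y] bond c/2=33/800: DF=(2101921/2000000 − 33/800·(0.973600+0.948000))/(1+33/800) = 2333/2500 ≈ 0.933200
step 4 [2y] bond c/2=27/800: DF=(8340327/8000000 − 27/800·(0.973600+0.948000+0.933200))/(1+27/800) = 9153/10000 ≈ 0.915300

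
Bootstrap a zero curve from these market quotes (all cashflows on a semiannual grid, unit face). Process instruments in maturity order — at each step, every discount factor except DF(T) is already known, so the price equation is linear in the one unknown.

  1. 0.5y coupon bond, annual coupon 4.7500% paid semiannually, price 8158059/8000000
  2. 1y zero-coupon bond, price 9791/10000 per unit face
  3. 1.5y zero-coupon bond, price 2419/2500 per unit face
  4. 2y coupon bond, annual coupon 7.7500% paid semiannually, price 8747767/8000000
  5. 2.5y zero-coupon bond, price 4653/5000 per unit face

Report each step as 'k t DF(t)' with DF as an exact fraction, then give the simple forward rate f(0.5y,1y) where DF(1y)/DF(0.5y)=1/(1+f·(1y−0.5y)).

1 1/2 9961/10000
2 1 9791/10000
3 3/2 2419/2500
4 2 9429/10000
5 5/2 4653/5000
f(0.5y,1y) = ((9961/10000)/(9791/10000) − 1)/(1/2) = 340/9791 ≈ 3.4726%

step 1 [0.5y] bond c/2=19/800: DF=(8158059/8000000 − 19/800·(0))/(1+19/800) = 9961/10000 ≈ 0.996100
step 2 [1y] zero: DF = P = 9791/10000 ≈ 0.979100
step 3 [1.5y] zero: DF = P = 2419/2500 ≈ 0.967600
step 4 [2y] bond c/2=31/800: DF=(8747767/8000000 − 31/800·(0.996100+0.979100+0.967600))/(1+31/800) = 9429/10000 ≈ 0.942900
step 5 [2.5y] zero: DF = P = 4653/5000 ≈ 0.930600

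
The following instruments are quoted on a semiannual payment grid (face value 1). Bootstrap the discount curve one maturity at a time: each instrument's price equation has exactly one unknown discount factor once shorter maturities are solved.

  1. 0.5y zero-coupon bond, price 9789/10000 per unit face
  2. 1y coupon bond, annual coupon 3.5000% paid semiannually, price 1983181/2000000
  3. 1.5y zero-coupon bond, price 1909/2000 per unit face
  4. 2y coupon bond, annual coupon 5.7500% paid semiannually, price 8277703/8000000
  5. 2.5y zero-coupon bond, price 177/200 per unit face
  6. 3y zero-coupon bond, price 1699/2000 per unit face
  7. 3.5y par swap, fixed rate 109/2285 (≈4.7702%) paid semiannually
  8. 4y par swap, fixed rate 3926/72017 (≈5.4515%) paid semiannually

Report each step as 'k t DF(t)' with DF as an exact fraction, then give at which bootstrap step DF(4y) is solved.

step 1 [0.5y] zero: DF = P = 9789/10000 ≈ 0.978900
step 2 [1y] bond c/2=7/400: DF=(1983181/2000000 − 7/400·(0.978900))/(1+7/400) = 9577/10000 ≈ 0.957700
step 3 [1.5y] zero: DF = P = 1909/2000 ≈ 0.954500
step 4 [2y] bond c/2=23/800: DF=(8277703/8000000 − 23/800·(0.978900+0.957700+0.954500))/(1+23/800) = 37/40 ≈ 0.925000
step 5 [2.5y] zero: DF = P = 177/200 ≈ 0.885000
step 6 [3y] zero: DF = P = 1699/2000 ≈ 0.849500
step 7 [3.5y] swap r/2=109/4570: DF=(1 − 109/4570·(0.978900+0.957700+0.954500+0.925000+0.885000+0.849500))/(1+109/4570) = 4237/5000 ≈ 0.847400
step 8 [4y] swap r/2=1963/72017: DF=(1 − 1963/72017·(0.978900+0.957700+0.954500+0.925000+0.885000+0.849500+0.847400))/(1+1963/72017) = 8037/10000 ≈ 0.803700

1 1/2 9789/10000
2 1 9577/10000
3 3/2 1909/2000
4 2 37/40
5 5/2 177/200
6 3 1699/2000
7 7/2 4237/5000
8 4 8037/10000
DF(4y) is solved at step 8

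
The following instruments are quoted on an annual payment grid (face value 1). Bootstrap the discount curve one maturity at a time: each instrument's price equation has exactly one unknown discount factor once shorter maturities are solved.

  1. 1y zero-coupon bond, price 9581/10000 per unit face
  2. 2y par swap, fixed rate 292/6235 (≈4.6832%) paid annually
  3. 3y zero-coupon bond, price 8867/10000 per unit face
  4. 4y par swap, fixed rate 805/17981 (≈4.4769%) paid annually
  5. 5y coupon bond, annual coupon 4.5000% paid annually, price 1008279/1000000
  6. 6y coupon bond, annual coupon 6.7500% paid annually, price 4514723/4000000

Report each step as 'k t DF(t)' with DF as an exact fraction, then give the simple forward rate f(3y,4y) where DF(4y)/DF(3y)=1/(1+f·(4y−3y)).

step 1 [1y] zero: DF = P = 9581/10000 ≈ 0.958100
step 2 [2y] swap r/1=292/6235: DF=(1 − 292/6235·(0.958100))/(1+292/6235) = 2281/2500 ≈ 0.912400
step 3 [3y] zero: DF = P = 8867/10000 ≈ 0.886700
step 4 [4y] swap r/1=805/17981: DF=(1 − 805/17981·(0.958100+0.912400+0.886700))/(1+805/17981) = 839/1000 ≈ 0.839000
step 5 [5y] bond c/1=9/200: DF=(1008279/1000000 − 9/200·(0.958100+0.912400+0.886700+0.839000))/(1+9/200) = 81/100 ≈ 0.810000
step 6 [6y] bond c/1=27/400: DF=(4514723/4000000 − 27/400·(0.958100+0.912400+0.886700+0.839000+0.810000))/(1+27/400) = 7787/10000 ≈ 0.778700

1 1 9581/10000
2 2 2281/2500
3 3 8867/10000
4 4 839/1000
5 5 81/100
6 6 7787/10000
f(3y,4y) = ((8867/10000)/(839/1000) − 1)/(1) = 477/8390 ≈ 5.6853%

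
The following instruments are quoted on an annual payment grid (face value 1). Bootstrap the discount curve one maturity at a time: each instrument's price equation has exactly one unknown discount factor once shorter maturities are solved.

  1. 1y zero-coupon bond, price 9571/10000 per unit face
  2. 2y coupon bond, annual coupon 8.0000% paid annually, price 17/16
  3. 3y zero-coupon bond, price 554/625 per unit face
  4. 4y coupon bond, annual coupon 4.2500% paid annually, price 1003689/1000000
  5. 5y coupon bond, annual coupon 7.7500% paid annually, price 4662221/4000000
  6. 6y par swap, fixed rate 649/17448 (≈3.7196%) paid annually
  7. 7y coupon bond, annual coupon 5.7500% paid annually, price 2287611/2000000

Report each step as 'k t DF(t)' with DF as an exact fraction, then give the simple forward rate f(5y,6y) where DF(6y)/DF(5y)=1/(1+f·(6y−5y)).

step 1 [1y] zero: DF = P = 9571/10000 ≈ 0.957100
step 2 [2y] bond c/1=2/25: DF=(17/16 − 2/25·(0.957100))/(1+2/25) = 9129/10000 ≈ 0.912900
step 3 [3y] zero: DF = P = 554/625 ≈ 0.886400
step 4 [4y] bond c/1=17/400: DF=(1003689/1000000 − 17/400·(0.957100+0.912900+0.886400))/(1+17/400) = 1063/1250 ≈ 0.850400
step 5 [5y] bond c/1=31/400: DF=(4662221/4000000 − 31/400·(0.957100+0.912900+0.886400+0.850400))/(1+31/400) = 8223/10000 ≈ 0.822300
step 6 [6y] swap r/1=649/17448: DF=(1 − 649/17448·(0.957100+0.912900+0.886400+0.850400+0.822300))/(1+649/17448) = 8053/10000 ≈ 0.805300
step 7 [7y] bond c/1=23/400: DF=(2287611/2000000 − 23/400·(0.957100+0.912900+0.886400+0.850400+0.822300+0.805300))/(1+23/400) = 797/1000 ≈ 0.797000

1 1 9571/10000
2 2 9129/10000
3 3 554/625
4 4 1063/1250
5 5 8223/10000
6 6 8053/10000
7 7 797/1000
f(5y,6y) = ((8223/10000)/(8053/10000) − 1)/(1) = 170/8053 ≈ 2.1110%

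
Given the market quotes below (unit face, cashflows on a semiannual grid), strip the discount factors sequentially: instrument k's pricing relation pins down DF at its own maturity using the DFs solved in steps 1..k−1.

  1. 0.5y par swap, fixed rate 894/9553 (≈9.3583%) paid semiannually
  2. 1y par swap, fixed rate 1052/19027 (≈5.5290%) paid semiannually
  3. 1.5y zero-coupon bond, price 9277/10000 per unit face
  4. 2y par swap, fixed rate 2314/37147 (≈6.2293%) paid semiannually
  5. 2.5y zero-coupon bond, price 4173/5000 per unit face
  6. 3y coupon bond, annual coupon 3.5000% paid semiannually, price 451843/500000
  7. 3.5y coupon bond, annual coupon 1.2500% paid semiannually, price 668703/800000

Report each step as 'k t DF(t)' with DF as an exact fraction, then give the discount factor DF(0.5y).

1 1/2 9553/10000
2 1 4737/5000
3 3/2 9277/10000
4 2 8843/10000
5 5/2 4173/5000
6 3 8099/10000
7 7/2 3987/5000
DF(0.5y) = 9553/10000 ≈ 0.955300

step 1 [0.5y] swap r/2=447/9553: DF=(1 − 447/9553·(0))/(1+447/9553) = 9553/10000 ≈ 0.955300
step 2 [1y] swap r/2=526/19027: DF=(1 − 526/19027·(0.955300))/(1+526/19027) = 4737/5000 ≈ 0.947400
step 3 [1.5y] zero: DF = P = 9277/10000 ≈ 0.927700
step 4 [2y] swap r/2=1157/37147: DF=(1 − 1157/37147·(0.955300+0.947400+0.927700))/(1+1157/37147) = 8843/10000 ≈ 0.884300
step 5 [2.5y] zero: DF = P = 4173/5000 ≈ 0.834600
step 6 [3y] bond c/2=7/400: DF=(451843/500000 − 7/400·(0.955300+0.947400+0.927700+0.884300+0.834600))/(1+7/400) = 8099/10000 ≈ 0.809900
step 7 [3.5y] bond c/2=1/160: DF=(668703/800000 − 1/160·(0.955300+0.947400+0.927700+0.884300+0.834600+0.809900))/(1+1/160) = 3987/5000 ≈ 0.797400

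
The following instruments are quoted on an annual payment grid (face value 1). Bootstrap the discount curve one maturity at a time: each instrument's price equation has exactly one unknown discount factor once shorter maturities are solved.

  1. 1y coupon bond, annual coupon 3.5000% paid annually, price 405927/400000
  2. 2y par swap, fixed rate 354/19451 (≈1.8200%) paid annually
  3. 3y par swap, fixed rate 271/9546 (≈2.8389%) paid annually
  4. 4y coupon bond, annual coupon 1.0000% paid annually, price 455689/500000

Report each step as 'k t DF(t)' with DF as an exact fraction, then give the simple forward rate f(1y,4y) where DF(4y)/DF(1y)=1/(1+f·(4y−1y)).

1 1 1961/2000
2 2 4823/5000
3 3 9187/10000
4 4 437/500
f(1y,4y) = ((1961/2000)/(437/500) − 1)/(3) = 71/1748 ≈ 4.0618%

step 1 [1y] bond c/1=7/200: DF=(405927/400000 − 7/200·(0))/(1+7/200) = 1961/2000 ≈ 0.980500
step 2 [2y] swap r/1=354/19451: DF=(1 − 354/19451·(0.980500))/(1+354/19451) = 4823/5000 ≈ 0.964600
step 3 [3y] swap r/1=271/9546: DF=(1 − 271/9546·(0.980500+0.964600))/(1+271/9546) = 9187/10000 ≈ 0.918700
step 4 [4y] bond c/1=1/100: DF=(455689/500000 − 1/100·(0.980500+0.964600+0.918700))/(1+1/100) = 437/500 ≈ 0.874000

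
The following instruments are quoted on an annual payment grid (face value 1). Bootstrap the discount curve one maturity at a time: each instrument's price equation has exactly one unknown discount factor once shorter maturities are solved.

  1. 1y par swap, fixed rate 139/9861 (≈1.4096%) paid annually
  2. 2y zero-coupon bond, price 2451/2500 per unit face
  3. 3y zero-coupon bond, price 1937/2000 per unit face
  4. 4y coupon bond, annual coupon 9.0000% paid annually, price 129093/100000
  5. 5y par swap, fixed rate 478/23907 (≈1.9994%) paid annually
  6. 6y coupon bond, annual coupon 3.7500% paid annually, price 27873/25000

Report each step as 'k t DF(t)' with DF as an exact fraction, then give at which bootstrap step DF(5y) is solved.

1 1 9861/10000
2 2 2451/2500
3 3 1937/2000
4 4 471/500
5 5 2261/2500
6 6 4509/5000
DF(5y) is solved at step 5

step 1 [1y] swap r/1=139/9861: DF=(1 − 139/9861·(0))/(1+139/9861) = 9861/10000 ≈ 0.986100
step 2 [2y] zero: DF = P = 2451/2500 ≈ 0.980400
step 3 [3y] zero: DF = P = 1937/2000 ≈ 0.968500
step 4 [4y] bond c/1=9/100: DF=(129093/100000 − 9/100·(0.986100+0.980400+0.968500))/(1+9/100) = 471/500 ≈ 0.942000
step 5 [5y] swap r/1=478/23907: DF=(1 − 478/23907·(0.986100+0.980400+0.968500+0.942000))/(1+478/23907) = 2261/2500 ≈ 0.904400
step 6 [6y] bond c/1=3/80: DF=(27873/25000 − 3/80·(0.986100+0.980400+0.968500+0.942000+0.904400))/(1+3/80) = 4509/5000 ≈ 0.901800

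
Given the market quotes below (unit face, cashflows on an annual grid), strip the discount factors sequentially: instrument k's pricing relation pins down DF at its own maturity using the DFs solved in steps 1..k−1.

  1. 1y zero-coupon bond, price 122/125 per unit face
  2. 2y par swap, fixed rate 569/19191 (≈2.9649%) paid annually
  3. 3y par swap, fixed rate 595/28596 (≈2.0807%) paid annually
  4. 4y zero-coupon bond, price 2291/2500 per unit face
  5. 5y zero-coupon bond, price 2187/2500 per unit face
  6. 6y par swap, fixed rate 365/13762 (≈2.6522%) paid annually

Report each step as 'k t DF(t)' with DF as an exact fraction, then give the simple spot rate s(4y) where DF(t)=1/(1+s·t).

step 1 [1y] zero: DF = P = 122/125 ≈ 0.976000
step 2 [2y] swap r/1=569/19191: DF=(1 − 569/19191·(0.976000))/(1+569/19191) = 9431/10000 ≈ 0.943100
step 3 [3y] swap r/1=595/28596: DF=(1 − 595/28596·(0.976000+0.943100))/(1+595/28596) = 1881/2000 ≈ 0.940500
step 4 [4y] zero: DF = P = 2291/2500 ≈ 0.916400
step 5 [5y] zero: DF = P = 2187/2500 ≈ 0.874800
step 6 [6y] swap r/1=365/13762: DF=(1 − 365/13762·(0.976000+0.943100+0.940500+0.916400+0.874800))/(1+365/13762) = 427/500 ≈ 0.854000

1 1 122/125
2 2 9431/10000
3 3 1881/2000
4 4 2291/2500
5 5 2187/2500
6 6 427/500
s(4y) = (1/(2291/2500) − 1)/(4) = 209/9164 ≈ 2.2807%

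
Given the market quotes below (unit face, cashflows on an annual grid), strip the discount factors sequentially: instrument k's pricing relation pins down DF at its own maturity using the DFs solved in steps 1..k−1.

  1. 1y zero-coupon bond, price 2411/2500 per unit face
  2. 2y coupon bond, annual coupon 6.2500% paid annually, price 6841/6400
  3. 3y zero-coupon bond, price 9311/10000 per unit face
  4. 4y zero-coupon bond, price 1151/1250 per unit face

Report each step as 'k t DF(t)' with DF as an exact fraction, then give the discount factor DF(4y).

1 1 2411/2500
2 2 9493/10000
3 3 9311/10000
4 4 1151/1250
DF(4y) = 1151/1250 ≈ 0.920800

step 1 [1y] zero: DF = P = 2411/2500 ≈ 0.964400
step 2 [2y] bond c/1=1/16: DF=(6841/6400 − 1/16·(0.964400))/(1+1/16) = 9493/10000 ≈ 0.949300
step 3 [3y] zero: DF = P = 9311/10000 ≈ 0.931100
step 4 [4y] zero: DF = P = 1151/1250 ≈ 0.920800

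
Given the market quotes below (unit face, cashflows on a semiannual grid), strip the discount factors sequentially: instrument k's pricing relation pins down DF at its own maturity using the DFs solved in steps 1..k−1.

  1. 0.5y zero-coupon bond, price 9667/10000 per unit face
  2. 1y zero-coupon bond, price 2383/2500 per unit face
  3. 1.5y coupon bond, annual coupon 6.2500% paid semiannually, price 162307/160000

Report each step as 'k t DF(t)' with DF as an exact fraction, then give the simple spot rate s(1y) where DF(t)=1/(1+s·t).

step 1 [0.5y] zero: DF = P = 9667/10000 ≈ 0.966700
step 2 [1y] zero: DF = P = 2383/2500 ≈ 0.953200
step 3 [1.5y] bond c/2=1/32: DF=(162307/160000 − 1/32·(0.966700+0.953200))/(1+1/32) = 1851/2000 ≈ 0.925500

1 1/2 9667/10000
2 1 2383/2500
3 3/2 1851/2000
s(1y) = (1/(2383/2500) − 1)/(1) = 117/2383 ≈ 4.9098%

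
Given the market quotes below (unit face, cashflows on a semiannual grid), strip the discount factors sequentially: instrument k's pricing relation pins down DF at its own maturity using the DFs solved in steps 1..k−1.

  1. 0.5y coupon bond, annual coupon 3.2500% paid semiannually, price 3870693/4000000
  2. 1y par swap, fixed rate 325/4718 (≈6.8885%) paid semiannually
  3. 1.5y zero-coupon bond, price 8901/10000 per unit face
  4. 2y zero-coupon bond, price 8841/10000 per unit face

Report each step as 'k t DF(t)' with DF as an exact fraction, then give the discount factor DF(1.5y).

step 1 [0.5y] bond c/2=13/800: DF=(3870693/4000000 − 13/800·(0))/(1+13/800) = 4761/5000 ≈ 0.952200
step 2 [1y] swap r/2=325/9436: DF=(1 − 325/9436·(0.952200))/(1+325/9436) = 187/200 ≈ 0.935000
step 3 [1.5y] zero: DF = P = 8901/10000 ≈ 0.890100
step 4 [2y] zero: DF = P = 8841/10000 ≈ 0.884100

1 1/2 4761/5000
2 1 187/200
3 3/2 8901/10000
4 2 8841/10000
DF(1.5y) = 8901/10000 ≈ 0.890100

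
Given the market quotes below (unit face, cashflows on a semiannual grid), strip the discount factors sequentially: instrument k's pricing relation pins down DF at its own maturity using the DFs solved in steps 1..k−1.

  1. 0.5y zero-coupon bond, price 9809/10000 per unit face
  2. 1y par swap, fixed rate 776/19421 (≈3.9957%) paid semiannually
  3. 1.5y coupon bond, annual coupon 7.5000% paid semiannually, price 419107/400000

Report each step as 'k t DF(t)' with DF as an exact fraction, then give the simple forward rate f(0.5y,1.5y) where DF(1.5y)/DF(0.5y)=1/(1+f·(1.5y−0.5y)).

1 1/2 9809/10000
2 1 2403/2500
3 3/2 9397/10000
f(0.5y,1.5y) = ((9809/10000)/(9397/10000) − 1)/(1) = 412/9397 ≈ 4.3844%

step 1 [0.5y] zero: DF = P = 9809/10000 ≈ 0.980900
step 2 [1y] swap r/2=388/19421: DF=(1 − 388/19421·(0.980900))/(1+388/19421) = 2403/2500 ≈ 0.961200
step 3 [1.5y] bond c/2=3/80: DF=(419107/400000 − 3/80·(0.980900+0.961200))/(1+3/80) = 9397/10000 ≈ 0.939700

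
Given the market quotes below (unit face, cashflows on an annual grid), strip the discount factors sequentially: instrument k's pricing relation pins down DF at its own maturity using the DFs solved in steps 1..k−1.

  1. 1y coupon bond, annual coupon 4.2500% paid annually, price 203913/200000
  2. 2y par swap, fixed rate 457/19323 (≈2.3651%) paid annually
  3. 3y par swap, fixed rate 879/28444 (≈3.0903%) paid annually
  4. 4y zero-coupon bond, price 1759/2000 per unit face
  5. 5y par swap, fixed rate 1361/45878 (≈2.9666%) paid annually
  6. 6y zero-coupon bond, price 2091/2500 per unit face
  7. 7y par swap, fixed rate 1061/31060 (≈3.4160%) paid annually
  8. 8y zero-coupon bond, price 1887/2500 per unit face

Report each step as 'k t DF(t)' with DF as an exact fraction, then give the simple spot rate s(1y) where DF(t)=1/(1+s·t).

1 1 489/500
2 2 9543/10000
3 3 9121/10000
4 4 1759/2000
5 5 8639/10000
6 6 2091/2500
7 7 3939/5000
8 8 1887/2500
s(1y) = (1/(489/500) − 1)/(1) = 11/489 ≈ 2.2495%

step 1 [1y] bond c/1=17/400: DF=(203913/200000 − 17/400·(0))/(1+17/400) = 489/500 ≈ 0.978000
step 2 [2y] swap r/1=457/19323: DF=(1 − 457/19323·(0.978000))/(1+457/19323) = 9543/10000 ≈ 0.954300
step 3 [3y] swap r/1=879/28444: DF=(1 − 879/28444·(0.978000+0.954300))/(1+879/28444) = 9121/10000 ≈ 0.912100
step 4 [4y] zero: DF = P = 1759/2000 ≈ 0.879500
step 5 [5y] swap r/1=1361/45878: DF=(1 − 1361/45878·(0.978000+0.954300+0.912100+0.879500))/(1+1361/45878) = 8639/10000 ≈ 0.863900
step 6 [6y] zero: DF = P = 2091/2500 ≈ 0.836400
step 7 [7y] swap r/1=1061/31060: DF=(1 − 1061/31060·(0.978000+0.954300+0.912100+0.879500+0.863900+0.836400))/(1+1061/31060) = 3939/5000 ≈ 0.787800
step 8 [8y] zero: DF = P = 1887/2500 ≈ 0.754800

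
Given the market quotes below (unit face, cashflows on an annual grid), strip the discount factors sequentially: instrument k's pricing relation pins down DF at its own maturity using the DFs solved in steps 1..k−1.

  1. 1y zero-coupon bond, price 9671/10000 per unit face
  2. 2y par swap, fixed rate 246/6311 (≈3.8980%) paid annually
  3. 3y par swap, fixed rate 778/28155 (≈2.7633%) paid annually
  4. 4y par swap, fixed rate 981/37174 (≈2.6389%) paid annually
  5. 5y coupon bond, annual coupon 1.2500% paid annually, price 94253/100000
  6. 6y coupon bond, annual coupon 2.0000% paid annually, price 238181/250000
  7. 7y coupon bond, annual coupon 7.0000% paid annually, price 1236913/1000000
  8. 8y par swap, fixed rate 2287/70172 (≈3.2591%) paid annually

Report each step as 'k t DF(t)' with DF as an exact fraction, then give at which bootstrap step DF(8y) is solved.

step 1 [1y] zero: DF = P = 9671/10000 ≈ 0.967100
step 2 [2y] swap r/1=246/6311: DF=(1 − 246/6311·(0.967100))/(1+246/6311) = 4631/5000 ≈ 0.926200
step 3 [3y] swap r/1=778/28155: DF=(1 − 778/28155·(0.967100+0.926200))/(1+778/28155) = 4611/5000 ≈ 0.922200
step 4 [4y] swap r/1=981/37174: DF=(1 − 981/37174·(0.967100+0.926200+0.922200))/(1+981/37174) = 9019/10000 ≈ 0.901900
step 5 [5y] bond c/1=1/80: DF=(94253/100000 − 1/80·(0.967100+0.926200+0.922200+0.901900))/(1+1/80) = 177/200 ≈ 0.885000
step 6 [6y] bond c/1=1/50: DF=(238181/250000 − 1/50·(0.967100+0.926200+0.922200+0.901900+0.885000))/(1+1/50) = 4219/5000 ≈ 0.843800
step 7 [7y] bond c/1=7/100: DF=(1236913/1000000 − 7/100·(0.967100+0.926200+0.922200+0.901900+0.885000+0.843800))/(1+7/100) = 7997/10000 ≈ 0.799700
step 8 [8y] swap r/1=2287/70172: DF=(1 − 2287/70172·(0.967100+0.926200+0.922200+0.901900+0.885000+0.843800+0.799700))/(1+2287/70172) = 7713/10000 ≈ 0.771300

1 1 9671/10000
2 2 4631/5000
3 3 4611/5000
4 4 9019/10000
5 5 177/200
6 6 4219/5000
7 7 7997/10000
8 8 7713/10000
DF(8y) is solved at step 8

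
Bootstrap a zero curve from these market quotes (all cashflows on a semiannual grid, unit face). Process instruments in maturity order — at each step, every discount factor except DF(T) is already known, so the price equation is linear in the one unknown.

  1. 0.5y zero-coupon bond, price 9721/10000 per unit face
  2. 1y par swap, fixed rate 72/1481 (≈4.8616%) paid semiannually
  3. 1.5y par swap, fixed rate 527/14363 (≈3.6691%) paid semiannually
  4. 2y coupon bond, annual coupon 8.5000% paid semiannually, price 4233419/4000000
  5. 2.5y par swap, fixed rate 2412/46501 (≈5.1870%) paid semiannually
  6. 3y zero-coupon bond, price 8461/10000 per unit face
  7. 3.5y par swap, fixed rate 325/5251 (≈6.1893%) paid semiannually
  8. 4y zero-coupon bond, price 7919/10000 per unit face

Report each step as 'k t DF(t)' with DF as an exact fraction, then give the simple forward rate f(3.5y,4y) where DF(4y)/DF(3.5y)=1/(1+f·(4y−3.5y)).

step 1 [0.5y] zero: DF = P = 9721/10000 ≈ 0.972100
step 2 [1y] swap r/2=36/1481: DF=(1 − 36/1481·(0.972100))/(1+36/1481) = 2383/2500 ≈ 0.953200
step 3 [1.5y] swap r/2=527/28726: DF=(1 − 527/28726·(0.972100+0.953200))/(1+527/28726) = 9473/10000 ≈ 0.947300
step 4 [2y] bond c/2=17/400: DF=(4233419/4000000 − 17/400·(0.972100+0.953200+0.947300))/(1+17/400) = 8981/10000 ≈ 0.898100
step 5 [2.5y] swap r/2=1206/46501: DF=(1 − 1206/46501·(0.972100+0.953200+0.947300+0.898100))/(1+1206/46501) = 4397/5000 ≈ 0.879400
step 6 [3y] zero: DF = P = 8461/10000 ≈ 0.846100
step 7 [3.5y] swap r/2=325/10502: DF=(1 − 325/10502·(0.972100+0.953200+0.947300+0.898100+0.879400+0.846100))/(1+325/10502) = 161/200 ≈ 0.805000
step 8 [4y] zero: DF = P = 7919/10000 ≈ 0.791900

1 1/2 9721/10000
2 1 2383/2500
3 3/2 9473/10000
4 2 8981/10000
5 5/2 4397/5000
6 3 8461/10000
7 7/2 161/200
8 4 7919/10000
f(3.5y,4y) = ((161/200)/(7919/10000) − 1)/(1/2) = 262/7919 ≈ 3.3085%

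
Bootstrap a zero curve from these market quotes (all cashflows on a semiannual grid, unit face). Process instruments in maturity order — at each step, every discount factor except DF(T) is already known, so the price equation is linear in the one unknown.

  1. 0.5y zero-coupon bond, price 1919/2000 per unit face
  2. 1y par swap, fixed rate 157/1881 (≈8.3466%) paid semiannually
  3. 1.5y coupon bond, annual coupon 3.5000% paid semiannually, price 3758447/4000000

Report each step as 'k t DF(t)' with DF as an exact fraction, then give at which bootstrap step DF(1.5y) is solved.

1 1/2 1919/2000
2 1 1843/2000
3 3/2 8911/10000
DF(1.5y) is solved at step 3

step 1 [0.5y] zero: DF = P = 1919/2000 ≈ 0.959500
step 2 [1y] swap r/2=157/3762: DF=(1 − 157/3762·(0.959500))/(1+157/3762) = 1843/2000 ≈ 0.921500
step 3 [1.5y] bond c/2=7/400: DF=(3758447/4000000 − 7/400·(0.959500+0.921500))/(1+7/400) = 8911/10000 ≈ 0.891100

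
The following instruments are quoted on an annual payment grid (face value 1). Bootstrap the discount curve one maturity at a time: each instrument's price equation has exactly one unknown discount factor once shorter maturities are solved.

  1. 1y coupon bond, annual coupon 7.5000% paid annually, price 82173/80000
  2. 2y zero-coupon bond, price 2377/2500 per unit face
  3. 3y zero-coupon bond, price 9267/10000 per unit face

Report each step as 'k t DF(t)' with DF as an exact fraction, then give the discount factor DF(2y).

1 1 1911/2000
2 2 2377/2500
3 3 9267/10000
DF(2y) = 2377/2500 ≈ 0.950800

step 1 [1y] bond c/1=3/40: DF=(82173/80000 − 3/40·(0))/(1+3/40) = 1911/2000 ≈ 0.955500
step 2 [2y] zero: DF = P = 2377/2500 ≈ 0.950800
step 3 [3y] zero: DF = P = 9267/10000 ≈ 0.926700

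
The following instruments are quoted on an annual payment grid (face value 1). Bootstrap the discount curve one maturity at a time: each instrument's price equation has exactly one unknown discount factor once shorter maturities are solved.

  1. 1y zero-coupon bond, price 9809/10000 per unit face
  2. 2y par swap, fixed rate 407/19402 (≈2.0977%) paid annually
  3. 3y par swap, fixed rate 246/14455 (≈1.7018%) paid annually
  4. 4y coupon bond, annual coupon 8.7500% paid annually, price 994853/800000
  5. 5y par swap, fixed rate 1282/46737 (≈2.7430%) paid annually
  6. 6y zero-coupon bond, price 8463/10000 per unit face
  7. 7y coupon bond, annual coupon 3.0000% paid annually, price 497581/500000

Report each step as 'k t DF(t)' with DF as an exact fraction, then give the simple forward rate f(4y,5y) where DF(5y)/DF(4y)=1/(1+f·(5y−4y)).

1 1 9809/10000
2 2 9593/10000
3 3 2377/2500
4 4 9109/10000
5 5 4359/5000
6 6 8463/10000
7 7 4027/5000
f(4y,5y) = ((9109/10000)/(4359/5000) − 1)/(1) = 391/8718 ≈ 4.4850%

step 1 [1y] zero: DF = P = 9809/10000 ≈ 0.980900
step 2 [2y] swap r/1=407/19402: DF=(1 − 407/19402·(0.980900))/(1+407/19402) = 9593/10000 ≈ 0.959300
step 3 [3y] swap r/1=246/14455: DF=(1 − 246/14455·(0.980900+0.959300))/(1+246/14455) = 2377/2500 ≈ 0.950800
step 4 [4y] bond c/1=7/80: DF=(994853/800000 − 7/80·(0.980900+0.959300+0.950800))/(1+7/80) = 9109/10000 ≈ 0.910900
step 5 [5y] swap r/1=1282/46737: DF=(1 − 1282/46737·(0.980900+0.959300+0.950800+0.910900))/(1+1282/46737) = 4359/5000 ≈ 0.871800
step 6 [6y] zero: DF = P = 8463/10000 ≈ 0.846300
step 7 [7y] bond c/1=3/100: DF=(497581/500000 − 3/100·(0.980900+0.959300+0.950800+0.910900+0.871800+0.846300))/(1+3/100) = 4027/5000 ≈ 0.805400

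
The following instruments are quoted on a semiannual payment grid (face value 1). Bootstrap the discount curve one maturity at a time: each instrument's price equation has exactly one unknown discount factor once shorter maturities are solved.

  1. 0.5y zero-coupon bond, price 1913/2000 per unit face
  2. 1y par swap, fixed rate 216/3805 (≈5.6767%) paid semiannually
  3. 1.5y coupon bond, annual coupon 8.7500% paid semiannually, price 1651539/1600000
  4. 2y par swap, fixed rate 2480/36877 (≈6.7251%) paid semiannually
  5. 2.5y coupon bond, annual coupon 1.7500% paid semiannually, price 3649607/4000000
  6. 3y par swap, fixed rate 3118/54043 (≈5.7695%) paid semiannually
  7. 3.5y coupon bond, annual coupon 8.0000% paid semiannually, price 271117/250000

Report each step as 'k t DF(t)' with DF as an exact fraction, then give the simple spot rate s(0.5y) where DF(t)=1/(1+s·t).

step 1 [0.5y] zero: DF = P = 1913/2000 ≈ 0.956500
step 2 [1y] swap r/2=108/3805: DF=(1 − 108/3805·(0.956500))/(1+108/3805) = 473/500 ≈ 0.946000
step 3 [1.5y] bond c/2=7/160: DF=(1651539/1600000 − 7/160·(0.956500+0.946000))/(1+7/160) = 2273/2500 ≈ 0.909200
step 4 [2y] swap r/2=1240/36877: DF=(1 − 1240/36877·(0.956500+0.946000+0.909200))/(1+1240/36877) = 219/250 ≈ 0.876000
step 5 [2.5y] bond c/2=7/800: DF=(3649607/4000000 − 7/800·(0.956500+0.946000+0.909200+0.876000))/(1+7/800) = 349/400 ≈ 0.872500
step 6 [3y] swap r/2=1559/54043: DF=(1 − 1559/54043·(0.956500+0.946000+0.909200+0.876000+0.872500))/(1+1559/54043) = 8441/10000 ≈ 0.844100
step 7 [3.5y] bond c/2=1/25: DF=(271117/250000 − 1/25·(0.956500+0.946000+0.909200+0.876000+0.872500+0.844100))/(1+1/25) = 8349/10000 ≈ 0.834900

1 1/2 1913/2000
2 1 473/500
3 3/2 2273/2500
4 2 219/250
5 5/2 349/400
6 3 8441/10000
7 7/2 8349/10000
s(0.5y) = (1/(1913/2000) − 1)/(1/2) = 174/1913 ≈ 9.0957%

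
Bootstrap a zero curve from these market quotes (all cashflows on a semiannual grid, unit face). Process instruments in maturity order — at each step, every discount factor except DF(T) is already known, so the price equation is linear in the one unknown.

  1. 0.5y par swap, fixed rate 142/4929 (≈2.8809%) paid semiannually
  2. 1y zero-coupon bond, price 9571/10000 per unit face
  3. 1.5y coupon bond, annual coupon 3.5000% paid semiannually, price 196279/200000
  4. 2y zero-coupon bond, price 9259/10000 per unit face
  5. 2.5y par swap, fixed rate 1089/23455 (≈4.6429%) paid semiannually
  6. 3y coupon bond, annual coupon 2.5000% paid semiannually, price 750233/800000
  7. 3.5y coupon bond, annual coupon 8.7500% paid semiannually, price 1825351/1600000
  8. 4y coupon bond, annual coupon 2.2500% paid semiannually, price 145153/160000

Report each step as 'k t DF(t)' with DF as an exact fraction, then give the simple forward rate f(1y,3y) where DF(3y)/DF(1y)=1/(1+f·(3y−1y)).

step 1 [0.5y] swap r/2=71/4929: DF=(1 − 71/4929·(0))/(1+71/4929) = 4929/5000 ≈ 0.985800
step 2 [1y] zero: DF = P = 9571/10000 ≈ 0.957100
step 3 [1.5y] bond c/2=7/400: DF=(196279/200000 − 7/400·(0.985800+0.957100))/(1+7/400) = 9311/10000 ≈ 0.931100
step 4 [2y] zero: DF = P = 9259/10000 ≈ 0.925900
step 5 [2.5y] swap r/2=1089/46910: DF=(1 − 1089/46910·(0.985800+0.957100+0.931100+0.925900))/(1+1089/46910) = 8911/10000 ≈ 0.891100
step 6 [3y] bond c/2=1/80: DF=(750233/800000 − 1/80·(0.985800+0.957100+0.931100+0.925900+0.891100))/(1+1/80) = 8683/10000 ≈ 0.868300
step 7 [3.5y] bond c/2=7/160: DF=(1825351/1600000 − 7/160·(0.985800+0.957100+0.931100+0.925900+0.891100+0.868300))/(1+7/160) = 43/50 ≈ 0.860000
step 8 [4y] bond c/2=9/800: DF=(145153/160000 − 9/800·(0.985800+0.957100+0.931100+0.925900+0.891100+0.868300+0.860000))/(1+9/800) = 8257/10000 ≈ 0.825700

1 1/2 4929/5000
2 1 9571/10000
3 3/2 9311/10000
4 2 9259/10000
5 5/2 8911/10000
6 3 8683/10000
7 7/2 43/50
8 4 8257/10000
f(1y,3y) = ((9571/10000)/(8683/10000) − 1)/(2) = 444/8683 ≈ 5.1134%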